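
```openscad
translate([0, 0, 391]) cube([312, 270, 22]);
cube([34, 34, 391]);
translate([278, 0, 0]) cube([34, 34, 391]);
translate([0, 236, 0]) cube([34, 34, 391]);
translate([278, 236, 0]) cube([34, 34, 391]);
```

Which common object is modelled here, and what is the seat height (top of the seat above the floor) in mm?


A stool. The seat height is 413 mm.

A 312×270×22 slab at z = 391 on four corner posts — a stool. The seat top is 391 + 22 = 413 mm.


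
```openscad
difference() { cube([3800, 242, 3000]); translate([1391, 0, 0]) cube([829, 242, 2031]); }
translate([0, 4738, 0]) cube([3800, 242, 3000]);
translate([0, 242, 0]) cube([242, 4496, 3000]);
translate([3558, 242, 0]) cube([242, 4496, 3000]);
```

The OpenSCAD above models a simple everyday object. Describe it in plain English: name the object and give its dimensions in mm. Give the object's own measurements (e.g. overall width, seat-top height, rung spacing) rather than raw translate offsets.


A single room: four walls, each 3000 mm tall and 242 mm thick, enclosing an outside footprint 3800×4980 mm (x × y), no floor or roof. The front and back walls (−y and +y sides) run the full x-width; the side walls fit between their inner faces. A door opening 829 mm wide and 2031 mm tall is cut through the front wall from the floor up, its −x edge 1391 mm from the wall's −x end.


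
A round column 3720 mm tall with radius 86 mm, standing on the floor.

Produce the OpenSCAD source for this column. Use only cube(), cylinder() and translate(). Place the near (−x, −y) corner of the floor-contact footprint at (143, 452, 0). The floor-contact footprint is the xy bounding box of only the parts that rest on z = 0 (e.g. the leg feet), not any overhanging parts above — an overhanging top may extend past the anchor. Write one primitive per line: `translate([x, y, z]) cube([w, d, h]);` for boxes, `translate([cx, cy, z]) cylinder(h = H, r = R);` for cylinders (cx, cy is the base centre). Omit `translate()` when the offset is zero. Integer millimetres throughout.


translate([229, 538, 0]) cylinder(h = 3720, r = 86);


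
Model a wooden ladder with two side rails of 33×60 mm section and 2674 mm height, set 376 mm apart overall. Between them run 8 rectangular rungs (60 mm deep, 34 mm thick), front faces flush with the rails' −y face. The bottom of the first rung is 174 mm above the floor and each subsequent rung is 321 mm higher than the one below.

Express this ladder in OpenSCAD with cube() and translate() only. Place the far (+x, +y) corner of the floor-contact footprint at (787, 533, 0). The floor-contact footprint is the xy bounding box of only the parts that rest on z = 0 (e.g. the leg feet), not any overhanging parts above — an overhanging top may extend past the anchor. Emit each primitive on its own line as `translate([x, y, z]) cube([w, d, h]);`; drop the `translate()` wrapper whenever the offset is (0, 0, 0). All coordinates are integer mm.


translate([411, 473, 0]) cube([33, 60, 2674]);
translate([754, 473, 0]) cube([33, 60, 2674]);
translate([444, 473, 174]) cube([310, 60, 34]);
translate([444, 473, 495]) cube([310, 60, 34]);
translate([444, 473, 816]) cube([310, 60, 34]);
translate([444, 473, 1137]) cube([310, 60, 34]);
translate([444, 473, 1458]) cube([310, 60, 34]);
translate([444, 473, 1779]) cube([310, 60, 34]);
translate([444, 473, 2100]) cube([310, 60, 34]);
translate([444, 473, 2421]) cube([310, 60, 34]);


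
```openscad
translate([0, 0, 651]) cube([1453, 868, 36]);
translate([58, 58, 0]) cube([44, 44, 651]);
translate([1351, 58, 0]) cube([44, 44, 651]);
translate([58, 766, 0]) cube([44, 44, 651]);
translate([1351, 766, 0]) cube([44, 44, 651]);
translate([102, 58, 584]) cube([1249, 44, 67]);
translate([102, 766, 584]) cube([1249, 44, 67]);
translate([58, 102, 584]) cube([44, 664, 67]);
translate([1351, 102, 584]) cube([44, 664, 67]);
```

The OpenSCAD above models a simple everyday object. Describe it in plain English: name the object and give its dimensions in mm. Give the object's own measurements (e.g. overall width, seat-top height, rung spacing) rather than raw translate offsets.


A rectangular dining table. The top is 1453×868×36 mm with its upper surface at z = 687 mm. It stands on four 44×44 mm square legs, each inset 58 mm from the nearest pair of top edges, running from the floor to the underside of the top. Four apron rails, 44 mm thick and 67 mm tall, run between adjacent legs with their top edges flush with the underside of the top and their outer faces flush with the legs' outer faces.


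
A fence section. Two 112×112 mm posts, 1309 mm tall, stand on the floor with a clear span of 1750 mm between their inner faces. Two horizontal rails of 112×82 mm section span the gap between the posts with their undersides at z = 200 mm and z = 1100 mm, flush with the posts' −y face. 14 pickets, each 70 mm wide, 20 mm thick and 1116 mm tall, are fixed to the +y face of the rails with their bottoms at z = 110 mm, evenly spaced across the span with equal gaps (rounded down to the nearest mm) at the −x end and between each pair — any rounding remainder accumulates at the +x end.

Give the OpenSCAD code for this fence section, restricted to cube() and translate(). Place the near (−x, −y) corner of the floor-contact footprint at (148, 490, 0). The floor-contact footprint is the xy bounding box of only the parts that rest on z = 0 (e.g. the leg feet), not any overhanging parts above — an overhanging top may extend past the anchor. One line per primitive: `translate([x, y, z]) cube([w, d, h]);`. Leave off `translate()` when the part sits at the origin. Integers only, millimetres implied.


translate([148, 490, 0]) cube([112, 112, 1309]);
translate([2010, 490, 0]) cube([112, 112, 1309]);
translate([260, 490, 200]) cube([1750, 112, 82]);
translate([260, 490, 1100]) cube([1750, 112, 82]);
translate([311, 602, 110]) cube([70, 20, 1116]);
translate([432, 602, 110]) cube([70, 20, 1116]);
translate([553, 602, 110]) cube([70, 20, 1116]);
translate([674, 602, 110]) cube([70, 20, 1116]);
translate([795, 602, 110]) cube([70, 20, 1116]);
translate([916, 602, 110]) cube([70, 20, 1116]);
translate([1037, 602, 110]) cube([70, 20, 1116]);
translate([1158, 602, 110]) cube([70, 20, 1116]);
translate([1279, 602, 110]) cube([70, 20, 1116]);
translate([1400, 602, 110]) cube([70, 20, 1116]);
translate([1521, 602, 110]) cube([70, 20, 1116]);
translate([1642, 602, 110]) cube([70, 20, 1116]);
translate([1763, 602, 110]) cube([70, 20, 1116]);
translate([1884, 602, 110]) cube([70, 20, 1116]);


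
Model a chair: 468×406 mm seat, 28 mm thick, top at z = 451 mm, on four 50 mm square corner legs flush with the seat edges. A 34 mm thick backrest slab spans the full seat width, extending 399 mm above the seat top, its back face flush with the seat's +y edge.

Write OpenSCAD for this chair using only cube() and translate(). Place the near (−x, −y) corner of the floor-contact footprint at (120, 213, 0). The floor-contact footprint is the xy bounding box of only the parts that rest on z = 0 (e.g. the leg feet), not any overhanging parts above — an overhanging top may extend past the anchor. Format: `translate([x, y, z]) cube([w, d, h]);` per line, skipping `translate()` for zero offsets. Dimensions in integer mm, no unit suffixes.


translate([120, 213, 423]) cube([468, 406, 28]);
translate([120, 213, 0]) cube([50, 50, 423]);
translate([538, 213, 0]) cube([50, 50, 423]);
translate([120, 569, 0]) cube([50, 50, 423]);
translate([538, 569, 0]) cube([50, 50, 423]);
translate([120, 585, 451]) cube([468, 34, 399]);


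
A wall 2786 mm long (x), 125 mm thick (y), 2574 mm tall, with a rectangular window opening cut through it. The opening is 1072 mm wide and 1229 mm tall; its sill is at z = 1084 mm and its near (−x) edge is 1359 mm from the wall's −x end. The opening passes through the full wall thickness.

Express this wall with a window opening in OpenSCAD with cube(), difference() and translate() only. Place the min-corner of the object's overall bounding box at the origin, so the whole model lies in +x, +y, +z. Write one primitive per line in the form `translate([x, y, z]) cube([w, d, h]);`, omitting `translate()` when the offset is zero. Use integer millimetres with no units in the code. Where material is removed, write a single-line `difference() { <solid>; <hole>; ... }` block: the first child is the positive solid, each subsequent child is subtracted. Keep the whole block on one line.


difference() { cube([2786, 125, 2574]); translate([1359, 0, 1084]) cube([1072, 125, 1229]); }


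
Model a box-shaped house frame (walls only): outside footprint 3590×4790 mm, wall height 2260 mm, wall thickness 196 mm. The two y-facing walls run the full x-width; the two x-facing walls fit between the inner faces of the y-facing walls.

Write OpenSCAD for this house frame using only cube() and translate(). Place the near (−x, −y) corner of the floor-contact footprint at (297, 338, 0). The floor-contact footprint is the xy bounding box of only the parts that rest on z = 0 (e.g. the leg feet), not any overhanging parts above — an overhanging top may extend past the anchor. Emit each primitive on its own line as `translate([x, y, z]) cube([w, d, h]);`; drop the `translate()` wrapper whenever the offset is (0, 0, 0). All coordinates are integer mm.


translate([297, 338, 0]) cube([3590, 196, 2260]);
translate([297, 4932, 0]) cube([3590, 196, 2260]);
translate([297, 534, 0]) cube([196, 4398, 2260]);
translate([3691, 534, 0]) cube([196, 4398, 2260]);


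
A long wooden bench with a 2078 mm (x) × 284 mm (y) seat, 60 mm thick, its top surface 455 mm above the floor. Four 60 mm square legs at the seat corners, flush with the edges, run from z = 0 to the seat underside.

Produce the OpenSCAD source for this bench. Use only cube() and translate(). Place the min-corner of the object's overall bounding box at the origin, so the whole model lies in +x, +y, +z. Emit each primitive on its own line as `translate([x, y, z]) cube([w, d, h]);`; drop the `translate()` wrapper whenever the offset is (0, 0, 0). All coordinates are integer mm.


translate([0, 0, 395]) cube([2078, 284, 60]);
cube([60, 60, 395]);
translate([0, 224, 0]) cube([60, 60, 395]);
translate([2018, 0, 0]) cube([60, 60, 395]);
translate([2018, 224, 0]) cube([60, 60, 395]);


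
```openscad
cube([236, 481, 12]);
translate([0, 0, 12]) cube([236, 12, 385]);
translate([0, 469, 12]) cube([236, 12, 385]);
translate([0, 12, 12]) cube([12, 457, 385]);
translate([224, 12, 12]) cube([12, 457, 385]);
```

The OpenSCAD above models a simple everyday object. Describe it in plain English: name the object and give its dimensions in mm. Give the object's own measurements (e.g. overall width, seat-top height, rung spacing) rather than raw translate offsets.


An open-topped rectangular box: outside dimensions 236×481×397 mm, with a uniform wall and base thickness of 12 mm. The base is a full 236×481 slab on the floor; four walls sit on top of the base. The front and back walls (the −y and +y sides) span the full width; the two side walls fit between them.


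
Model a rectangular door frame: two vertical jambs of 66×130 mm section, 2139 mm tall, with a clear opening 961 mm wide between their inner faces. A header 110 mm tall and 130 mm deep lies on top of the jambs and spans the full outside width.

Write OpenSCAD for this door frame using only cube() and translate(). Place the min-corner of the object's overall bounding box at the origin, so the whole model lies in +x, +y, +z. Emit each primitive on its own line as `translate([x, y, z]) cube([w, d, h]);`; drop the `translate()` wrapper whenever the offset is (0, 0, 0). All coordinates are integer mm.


cube([66, 130, 2139]);
translate([1027, 0, 0]) cube([66, 130, 2139]);
translate([0, 0, 2139]) cube([1093, 130, 110]);


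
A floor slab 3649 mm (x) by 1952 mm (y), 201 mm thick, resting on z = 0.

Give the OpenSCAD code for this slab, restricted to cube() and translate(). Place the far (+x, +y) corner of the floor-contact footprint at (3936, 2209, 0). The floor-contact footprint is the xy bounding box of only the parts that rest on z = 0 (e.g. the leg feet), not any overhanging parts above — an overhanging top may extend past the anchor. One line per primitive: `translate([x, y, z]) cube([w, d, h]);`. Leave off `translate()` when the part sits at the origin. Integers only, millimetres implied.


translate([287, 257, 0]) cube([3649, 1952, 201]);


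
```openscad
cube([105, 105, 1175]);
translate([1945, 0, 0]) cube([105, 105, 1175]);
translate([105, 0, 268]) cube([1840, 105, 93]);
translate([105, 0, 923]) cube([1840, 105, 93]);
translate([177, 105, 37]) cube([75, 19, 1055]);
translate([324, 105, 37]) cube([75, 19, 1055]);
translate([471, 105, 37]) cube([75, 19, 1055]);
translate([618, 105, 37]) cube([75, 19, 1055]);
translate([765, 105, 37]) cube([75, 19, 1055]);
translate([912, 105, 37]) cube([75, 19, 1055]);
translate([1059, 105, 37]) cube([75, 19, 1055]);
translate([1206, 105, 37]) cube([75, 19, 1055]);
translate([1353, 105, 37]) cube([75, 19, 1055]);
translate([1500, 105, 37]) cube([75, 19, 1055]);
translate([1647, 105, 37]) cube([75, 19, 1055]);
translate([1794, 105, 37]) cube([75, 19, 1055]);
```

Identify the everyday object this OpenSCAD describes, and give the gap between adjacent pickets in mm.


A fence section. The picket gap is 72 mm.

Two posts, two rails, 12 pickets — a fence section. Span 1840 mm holds 12 pickets of 75 mm with 13 equal gaps: ⌊(1840 − 12·75) / 13⌋ = 72 mm.


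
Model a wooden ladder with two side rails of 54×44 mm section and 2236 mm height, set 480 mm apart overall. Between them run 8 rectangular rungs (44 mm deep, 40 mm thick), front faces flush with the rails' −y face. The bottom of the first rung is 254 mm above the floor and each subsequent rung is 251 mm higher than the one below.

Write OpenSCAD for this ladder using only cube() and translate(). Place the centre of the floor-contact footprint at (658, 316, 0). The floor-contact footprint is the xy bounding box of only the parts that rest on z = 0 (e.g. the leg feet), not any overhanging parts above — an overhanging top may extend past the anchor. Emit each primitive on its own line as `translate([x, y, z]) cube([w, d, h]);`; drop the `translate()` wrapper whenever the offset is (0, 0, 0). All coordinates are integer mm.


translate([418, 294, 0]) cube([54, 44, 2236]);
translate([844, 294, 0]) cube([54, 44, 2236]);
translate([472, 294, 254]) cube([372, 44, 40]);
translate([472, 294, 505]) cube([372, 44, 40]);
translate([472, 294, 756]) cube([372, 44, 40]);
translate([472, 294, 1007]) cube([372, 44, 40]);
translate([472, 294, 1258]) cube([372, 44, 40]);
translate([472, 294, 1509]) cube([372, 44, 40]);
translate([472, 294, 1760]) cube([372, 44, 40]);
translate([472, 294, 2011]) cube([372, 44, 40]);


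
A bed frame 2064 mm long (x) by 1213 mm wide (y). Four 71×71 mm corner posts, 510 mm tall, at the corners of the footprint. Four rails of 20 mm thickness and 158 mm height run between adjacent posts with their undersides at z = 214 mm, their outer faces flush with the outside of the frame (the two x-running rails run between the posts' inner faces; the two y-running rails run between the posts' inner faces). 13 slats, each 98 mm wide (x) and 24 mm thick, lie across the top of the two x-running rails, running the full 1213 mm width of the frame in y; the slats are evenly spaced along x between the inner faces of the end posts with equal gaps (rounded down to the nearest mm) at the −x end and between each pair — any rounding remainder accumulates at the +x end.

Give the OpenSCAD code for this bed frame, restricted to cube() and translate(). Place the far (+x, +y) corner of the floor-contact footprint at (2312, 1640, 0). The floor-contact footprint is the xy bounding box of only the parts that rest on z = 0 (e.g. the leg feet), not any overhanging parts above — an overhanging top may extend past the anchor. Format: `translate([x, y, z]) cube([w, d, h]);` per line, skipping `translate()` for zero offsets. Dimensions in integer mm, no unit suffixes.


translate([248, 427, 0]) cube([71, 71, 510]);
translate([248, 1569, 0]) cube([71, 71, 510]);
translate([2241, 427, 0]) cube([71, 71, 510]);
translate([2241, 1569, 0]) cube([71, 71, 510]);
translate([319, 427, 214]) cube([1922, 20, 158]);
translate([319, 1620, 214]) cube([1922, 20, 158]);
translate([248, 498, 214]) cube([20, 1071, 158]);
translate([2292, 498, 214]) cube([20, 1071, 158]);
translate([365, 427, 372]) cube([98, 1213, 24]);
translate([509, 427, 372]) cube([98, 1213, 24]);
translate([653, 427, 372]) cube([98, 1213, 24]);
translate([797, 427, 372]) cube([98, 1213, 24]);
translate([941, 427, 372]) cube([98, 1213, 24]);
translate([1085, 427, 372]) cube([98, 1213, 24]);
translate([1229, 427, 372]) cube([98, 1213, 24]);
translate([1373, 427, 372]) cube([98, 1213, 24]);
translate([1517, 427, 372]) cube([98, 1213, 24]);
translate([1661, 427, 372]) cube([98, 1213, 24]);
translate([1805, 427, 372]) cube([98, 1213, 24]);
translate([1949, 427, 372]) cube([98, 1213, 24]);
translate([2093, 427, 372]) cube([98, 1213, 24]);


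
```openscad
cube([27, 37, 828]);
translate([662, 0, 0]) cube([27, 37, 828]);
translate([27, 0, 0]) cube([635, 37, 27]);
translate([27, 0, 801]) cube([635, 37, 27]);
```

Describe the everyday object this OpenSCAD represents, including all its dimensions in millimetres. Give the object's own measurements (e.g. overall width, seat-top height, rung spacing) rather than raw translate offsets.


A rectangular picture frame lying in the x–z plane (depth along y). The opening is 635 mm wide (x) by 774 mm tall (z), surrounded by a border 27 mm wide on all four sides. The frame is 37 mm deep and is made of two full-height vertical stiles with two horizontal rails fitted between them.


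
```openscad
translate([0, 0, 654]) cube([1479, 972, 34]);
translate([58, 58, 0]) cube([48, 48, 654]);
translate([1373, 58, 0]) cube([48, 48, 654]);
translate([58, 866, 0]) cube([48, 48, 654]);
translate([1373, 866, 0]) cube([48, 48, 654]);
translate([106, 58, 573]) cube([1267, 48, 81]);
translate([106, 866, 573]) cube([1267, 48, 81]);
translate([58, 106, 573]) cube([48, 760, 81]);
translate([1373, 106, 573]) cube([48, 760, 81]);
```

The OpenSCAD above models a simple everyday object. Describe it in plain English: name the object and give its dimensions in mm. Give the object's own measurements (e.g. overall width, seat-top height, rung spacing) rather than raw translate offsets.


A table: top 1479 mm (x) × 972 mm (y), 34 mm thick, upper face at z = 688 mm, on four 48×48 mm square legs, each inset 58 mm from the nearest pair of top edges from z = 0 to the bottom of the top. Four apron rails, 48 mm thick and 81 mm tall, run between adjacent legs with their top edges flush with the underside of the top and their outer faces flush with the legs' outer faces.


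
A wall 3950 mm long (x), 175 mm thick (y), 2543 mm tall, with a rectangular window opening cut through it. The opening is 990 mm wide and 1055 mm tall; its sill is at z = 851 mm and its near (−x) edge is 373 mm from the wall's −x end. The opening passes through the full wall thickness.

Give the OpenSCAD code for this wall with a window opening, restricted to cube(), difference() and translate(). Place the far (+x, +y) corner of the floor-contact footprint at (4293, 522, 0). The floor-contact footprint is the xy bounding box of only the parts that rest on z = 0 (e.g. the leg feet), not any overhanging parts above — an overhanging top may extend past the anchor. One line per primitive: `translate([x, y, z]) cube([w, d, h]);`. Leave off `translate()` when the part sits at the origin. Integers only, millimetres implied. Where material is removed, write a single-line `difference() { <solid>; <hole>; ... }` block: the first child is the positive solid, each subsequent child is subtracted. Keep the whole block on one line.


difference() { translate([343, 347, 0]) cube([3950, 175, 2543]); translate([716, 347, 851]) cube([990, 175, 1055]); }


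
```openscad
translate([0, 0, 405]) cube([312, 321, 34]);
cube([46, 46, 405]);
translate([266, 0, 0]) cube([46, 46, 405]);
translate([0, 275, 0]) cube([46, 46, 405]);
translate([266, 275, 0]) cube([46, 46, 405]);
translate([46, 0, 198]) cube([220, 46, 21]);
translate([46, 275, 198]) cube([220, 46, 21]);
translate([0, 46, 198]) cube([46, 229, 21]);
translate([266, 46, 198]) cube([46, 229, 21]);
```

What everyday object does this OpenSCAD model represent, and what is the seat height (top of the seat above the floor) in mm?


A stool. The seat height is 439 mm.

A 312×321×34 slab at z = 405 on four corner posts — a stool. The seat top is 405 + 34 = 439 mm.


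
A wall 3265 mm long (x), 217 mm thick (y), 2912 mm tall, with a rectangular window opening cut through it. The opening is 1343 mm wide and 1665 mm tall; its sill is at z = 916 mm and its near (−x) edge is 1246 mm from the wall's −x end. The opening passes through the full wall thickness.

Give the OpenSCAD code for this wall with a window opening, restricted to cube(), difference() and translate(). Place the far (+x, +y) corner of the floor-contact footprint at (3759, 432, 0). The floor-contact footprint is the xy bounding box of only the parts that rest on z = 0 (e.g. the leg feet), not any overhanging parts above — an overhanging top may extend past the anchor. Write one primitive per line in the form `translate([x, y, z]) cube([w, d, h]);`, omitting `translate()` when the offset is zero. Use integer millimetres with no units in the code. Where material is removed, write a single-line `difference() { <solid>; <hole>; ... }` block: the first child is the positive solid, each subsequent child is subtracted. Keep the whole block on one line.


difference() { translate([494, 215, 0]) cube([3265, 217, 2912]); translate([1740, 215, 916]) cube([1343, 217, 1665]); }


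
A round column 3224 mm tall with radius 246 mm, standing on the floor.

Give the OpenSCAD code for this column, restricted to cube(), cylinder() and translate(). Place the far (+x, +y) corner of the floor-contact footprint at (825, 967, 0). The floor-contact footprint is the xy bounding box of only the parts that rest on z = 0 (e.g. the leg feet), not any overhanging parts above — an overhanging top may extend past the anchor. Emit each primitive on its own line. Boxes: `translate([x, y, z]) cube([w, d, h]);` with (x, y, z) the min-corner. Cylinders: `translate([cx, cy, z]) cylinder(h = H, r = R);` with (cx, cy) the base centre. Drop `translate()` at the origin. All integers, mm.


translate([579, 721, 0]) cylinder(h = 3224, r = 246);


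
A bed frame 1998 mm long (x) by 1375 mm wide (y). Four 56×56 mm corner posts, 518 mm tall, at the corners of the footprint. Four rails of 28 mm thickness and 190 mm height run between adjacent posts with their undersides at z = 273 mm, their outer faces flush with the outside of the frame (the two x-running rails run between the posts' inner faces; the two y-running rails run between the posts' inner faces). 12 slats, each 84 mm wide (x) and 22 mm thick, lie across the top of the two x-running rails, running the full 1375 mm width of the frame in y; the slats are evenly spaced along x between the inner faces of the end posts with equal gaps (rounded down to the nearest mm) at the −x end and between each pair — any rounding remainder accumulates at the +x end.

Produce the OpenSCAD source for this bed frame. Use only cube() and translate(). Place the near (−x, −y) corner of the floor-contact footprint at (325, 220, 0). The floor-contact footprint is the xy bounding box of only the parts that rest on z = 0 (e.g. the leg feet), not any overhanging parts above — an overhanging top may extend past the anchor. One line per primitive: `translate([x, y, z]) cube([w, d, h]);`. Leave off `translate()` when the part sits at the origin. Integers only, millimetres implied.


translate([325, 220, 0]) cube([56, 56, 518]);
translate([325, 1539, 0]) cube([56, 56, 518]);
translate([2267, 220, 0]) cube([56, 56, 518]);
translate([2267, 1539, 0]) cube([56, 56, 518]);
translate([381, 220, 273]) cube([1886, 28, 190]);
translate([381, 1567, 273]) cube([1886, 28, 190]);
translate([325, 276, 273]) cube([28, 1263, 190]);
translate([2295, 276, 273]) cube([28, 1263, 190]);
translate([448, 220, 463]) cube([84, 1375, 22]);
translate([599, 220, 463]) cube([84, 1375, 22]);
translate([750, 220, 463]) cube([84, 1375, 22]);
translate([901, 220, 463]) cube([84, 1375, 22]);
translate([1052, 220, 463]) cube([84, 1375, 22]);
translate([1203, 220, 463]) cube([84, 1375, 22]);
translate([1354, 220, 463]) cube([84, 1375, 22]);
translate([1505, 220, 463]) cube([84, 1375, 22]);
translate([1656, 220, 463]) cube([84, 1375, 22]);
translate([1807, 220, 463]) cube([84, 1375, 22]);
translate([1958, 220, 463]) cube([84, 1375, 22]);
translate([2109, 220, 463]) cube([84, 1375, 22]);


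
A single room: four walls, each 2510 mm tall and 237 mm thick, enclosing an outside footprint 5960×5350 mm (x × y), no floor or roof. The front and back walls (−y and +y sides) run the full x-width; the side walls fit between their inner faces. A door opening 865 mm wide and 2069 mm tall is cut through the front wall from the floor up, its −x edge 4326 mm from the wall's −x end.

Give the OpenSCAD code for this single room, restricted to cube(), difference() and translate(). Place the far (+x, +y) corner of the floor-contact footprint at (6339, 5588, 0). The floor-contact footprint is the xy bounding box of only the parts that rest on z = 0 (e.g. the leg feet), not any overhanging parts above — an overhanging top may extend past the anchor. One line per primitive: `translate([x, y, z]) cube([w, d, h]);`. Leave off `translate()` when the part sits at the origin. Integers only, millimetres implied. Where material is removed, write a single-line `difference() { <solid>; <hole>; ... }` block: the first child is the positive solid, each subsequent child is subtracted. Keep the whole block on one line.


difference() { translate([379, 238, 0]) cube([5960, 237, 2510]); translate([4705, 238, 0]) cube([865, 237, 2069]); }
translate([379, 5351, 0]) cube([5960, 237, 2510]);
translate([379, 475, 0]) cube([237, 4876, 2510]);
translate([6102, 475, 0]) cube([237, 4876, 2510]);


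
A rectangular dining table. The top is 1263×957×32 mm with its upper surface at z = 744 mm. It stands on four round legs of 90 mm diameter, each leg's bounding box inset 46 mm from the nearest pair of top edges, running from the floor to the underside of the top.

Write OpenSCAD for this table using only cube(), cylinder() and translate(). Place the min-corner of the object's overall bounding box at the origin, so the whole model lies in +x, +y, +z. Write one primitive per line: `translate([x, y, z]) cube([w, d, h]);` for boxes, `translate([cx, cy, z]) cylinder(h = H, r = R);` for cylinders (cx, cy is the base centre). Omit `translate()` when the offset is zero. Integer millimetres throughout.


// leg_h = 744 - 32 = 712
translate([0, 0, 712]) cube([1263, 957, 32]);
translate([91, 91, 0]) cylinder(h = 712, r = 45);
translate([1172, 91, 0]) cylinder(h = 712, r = 45);
translate([91, 866, 0]) cylinder(h = 712, r = 45);
translate([1172, 866, 0]) cylinder(h = 712, r = 45);


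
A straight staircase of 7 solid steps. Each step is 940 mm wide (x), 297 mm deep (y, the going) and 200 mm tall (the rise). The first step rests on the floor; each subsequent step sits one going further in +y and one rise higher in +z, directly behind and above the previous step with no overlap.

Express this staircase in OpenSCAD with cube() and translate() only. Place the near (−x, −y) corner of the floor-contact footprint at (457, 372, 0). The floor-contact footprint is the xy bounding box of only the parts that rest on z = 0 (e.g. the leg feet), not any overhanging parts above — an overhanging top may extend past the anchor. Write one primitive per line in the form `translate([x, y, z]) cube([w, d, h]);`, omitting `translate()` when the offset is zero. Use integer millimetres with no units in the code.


translate([457, 372, 0]) cube([940, 297, 200]);
translate([457, 669, 200]) cube([940, 297, 200]);
translate([457, 966, 400]) cube([940, 297, 200]);
translate([457, 1263, 600]) cube([940, 297, 200]);
translate([457, 1560, 800]) cube([940, 297, 200]);
translate([457, 1857, 1000]) cube([940, 297, 200]);
translate([457, 2154, 1200]) cube([940, 297, 200]);


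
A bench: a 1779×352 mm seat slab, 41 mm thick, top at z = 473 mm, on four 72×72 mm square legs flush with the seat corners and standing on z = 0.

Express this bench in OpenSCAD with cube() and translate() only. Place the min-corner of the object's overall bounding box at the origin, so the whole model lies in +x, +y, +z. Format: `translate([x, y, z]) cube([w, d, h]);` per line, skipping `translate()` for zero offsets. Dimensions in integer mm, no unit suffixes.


translate([0, 0, 432]) cube([1779, 352, 41]);
cube([72, 72, 432]);
translate([0, 280, 0]) cube([72, 72, 432]);
translate([1707, 0, 0]) cube([72, 72, 432]);
translate([1707, 280, 0]) cube([72, 72, 432]);


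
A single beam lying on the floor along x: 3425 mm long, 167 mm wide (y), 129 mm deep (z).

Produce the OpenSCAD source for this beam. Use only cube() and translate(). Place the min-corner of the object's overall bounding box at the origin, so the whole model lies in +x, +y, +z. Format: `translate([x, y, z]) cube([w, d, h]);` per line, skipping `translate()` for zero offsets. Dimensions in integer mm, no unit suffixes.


cube([3425, 167, 129]);


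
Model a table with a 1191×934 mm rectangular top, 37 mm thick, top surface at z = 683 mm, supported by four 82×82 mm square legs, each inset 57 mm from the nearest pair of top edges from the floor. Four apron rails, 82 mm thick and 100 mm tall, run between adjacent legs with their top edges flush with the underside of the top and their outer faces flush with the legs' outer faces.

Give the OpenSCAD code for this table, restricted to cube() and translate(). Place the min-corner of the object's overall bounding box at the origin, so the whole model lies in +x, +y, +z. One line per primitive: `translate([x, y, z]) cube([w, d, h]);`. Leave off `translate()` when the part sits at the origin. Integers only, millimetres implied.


translate([0, 0, 646]) cube([1191, 934, 37]);
translate([57, 57, 0]) cube([82, 82, 646]);
translate([1052, 57, 0]) cube([82, 82, 646]);
translate([57, 795, 0]) cube([82, 82, 646]);
translate([1052, 795, 0]) cube([82, 82, 646]);
translate([139, 57, 546]) cube([913, 82, 100]);
translate([139, 795, 546]) cube([913, 82, 100]);
translate([57, 139, 546]) cube([82, 656, 100]);
translate([1052, 139, 546]) cube([82, 656, 100]);


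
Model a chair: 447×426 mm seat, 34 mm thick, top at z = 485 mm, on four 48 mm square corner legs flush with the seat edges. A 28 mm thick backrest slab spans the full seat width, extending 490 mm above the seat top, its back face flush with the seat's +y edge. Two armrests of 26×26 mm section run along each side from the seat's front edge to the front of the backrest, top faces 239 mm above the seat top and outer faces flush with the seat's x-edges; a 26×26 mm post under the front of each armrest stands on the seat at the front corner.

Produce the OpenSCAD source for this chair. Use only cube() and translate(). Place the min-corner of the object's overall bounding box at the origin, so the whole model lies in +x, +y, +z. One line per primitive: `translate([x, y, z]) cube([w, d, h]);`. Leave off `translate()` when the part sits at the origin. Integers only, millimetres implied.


// leg_h = 485 - 34 = 451
// arm post h = 239 - 26 = 213
translate([0, 0, 451]) cube([447, 426, 34]);
cube([48, 48, 451]);
translate([399, 0, 0]) cube([48, 48, 451]);
translate([0, 378, 0]) cube([48, 48, 451]);
translate([399, 378, 0]) cube([48, 48, 451]);
translate([0, 398, 485]) cube([447, 28, 490]);
translate([0, 0, 698]) cube([26, 398, 26]);
translate([421, 0, 698]) cube([26, 398, 26]);
translate([0, 0, 485]) cube([26, 26, 213]);
translate([421, 0, 485]) cube([26, 26, 213]);


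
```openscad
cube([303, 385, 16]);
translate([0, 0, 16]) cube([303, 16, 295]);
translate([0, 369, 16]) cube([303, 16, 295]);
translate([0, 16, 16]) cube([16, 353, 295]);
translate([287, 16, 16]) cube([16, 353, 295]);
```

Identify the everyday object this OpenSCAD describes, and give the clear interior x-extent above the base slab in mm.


An open box. The internal width is 271 mm.

A 303×385 base slab with four walls standing on it — an open box. The base is 303 mm wide and the walls are 16 mm thick, so the internal width is 303 − 2 × 16 = 271 mm.


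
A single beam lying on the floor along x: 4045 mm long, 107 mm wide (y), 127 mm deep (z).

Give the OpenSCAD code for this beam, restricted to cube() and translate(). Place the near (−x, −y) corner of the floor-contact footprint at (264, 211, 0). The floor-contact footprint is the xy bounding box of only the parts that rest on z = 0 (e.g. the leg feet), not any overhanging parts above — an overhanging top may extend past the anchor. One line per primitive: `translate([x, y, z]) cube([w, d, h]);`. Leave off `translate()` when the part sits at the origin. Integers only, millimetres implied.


translate([264, 211, 0]) cube([4045, 107, 127]);


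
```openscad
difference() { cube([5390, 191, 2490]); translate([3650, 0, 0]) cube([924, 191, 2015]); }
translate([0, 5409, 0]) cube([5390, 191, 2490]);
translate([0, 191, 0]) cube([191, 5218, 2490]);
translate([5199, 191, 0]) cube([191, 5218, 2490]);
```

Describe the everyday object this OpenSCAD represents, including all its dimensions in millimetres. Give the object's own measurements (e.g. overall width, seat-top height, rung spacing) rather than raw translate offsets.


A single room: four walls, each 2490 mm tall and 191 mm thick, enclosing an outside footprint 5390×5600 mm (x × y), no floor or roof. The front and back walls (−y and +y sides) run the full x-width; the side walls fit between their inner faces. A door opening 924 mm wide and 2015 mm tall is cut through the front wall from the floor up, its −x edge 3650 mm from the wall's −x end.


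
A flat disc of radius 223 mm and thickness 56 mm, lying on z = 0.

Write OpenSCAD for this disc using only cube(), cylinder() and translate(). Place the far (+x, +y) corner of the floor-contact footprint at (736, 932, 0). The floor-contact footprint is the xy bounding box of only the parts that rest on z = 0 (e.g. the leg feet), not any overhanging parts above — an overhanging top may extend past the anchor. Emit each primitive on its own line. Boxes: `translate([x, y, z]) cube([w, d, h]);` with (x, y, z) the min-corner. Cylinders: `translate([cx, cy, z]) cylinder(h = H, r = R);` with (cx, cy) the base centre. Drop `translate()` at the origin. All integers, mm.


translate([513, 709, 0]) cylinder(h = 56, r = 223);


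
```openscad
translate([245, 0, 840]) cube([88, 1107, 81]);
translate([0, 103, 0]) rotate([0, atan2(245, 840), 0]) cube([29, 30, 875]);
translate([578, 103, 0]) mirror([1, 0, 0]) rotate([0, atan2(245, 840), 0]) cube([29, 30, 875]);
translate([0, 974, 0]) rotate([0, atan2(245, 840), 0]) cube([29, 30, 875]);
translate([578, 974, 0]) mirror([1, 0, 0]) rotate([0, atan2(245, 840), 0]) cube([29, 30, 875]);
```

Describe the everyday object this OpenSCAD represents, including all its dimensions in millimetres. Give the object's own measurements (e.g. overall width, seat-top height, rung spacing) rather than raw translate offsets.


A sawhorse. A 88×1107×81 mm beam (x, y, z) sits on two A-frame leg pairs. Each pair is two raked legs of 29×30 mm section (30 mm along y) splaying symmetrically in x. Each leg rises 840 mm vertically over 245 mm of horizontal reach and is 875 mm long along its own axis. Every leg's outer bottom edge rests on the floor and its outer top edge meets a bottom edge of the beam — the left legs (tilting toward +x) meet the beam's −x bottom edge, the right legs (their mirror images, tilting toward −x) meet its +x bottom edge — so the leg tops tuck under the beam, the beam's underside is 840 mm above the floor, and the feet are 578 mm apart outside-to-outside with the beam centred between them. The two leg pairs are set in 103 mm from either end of the beam.


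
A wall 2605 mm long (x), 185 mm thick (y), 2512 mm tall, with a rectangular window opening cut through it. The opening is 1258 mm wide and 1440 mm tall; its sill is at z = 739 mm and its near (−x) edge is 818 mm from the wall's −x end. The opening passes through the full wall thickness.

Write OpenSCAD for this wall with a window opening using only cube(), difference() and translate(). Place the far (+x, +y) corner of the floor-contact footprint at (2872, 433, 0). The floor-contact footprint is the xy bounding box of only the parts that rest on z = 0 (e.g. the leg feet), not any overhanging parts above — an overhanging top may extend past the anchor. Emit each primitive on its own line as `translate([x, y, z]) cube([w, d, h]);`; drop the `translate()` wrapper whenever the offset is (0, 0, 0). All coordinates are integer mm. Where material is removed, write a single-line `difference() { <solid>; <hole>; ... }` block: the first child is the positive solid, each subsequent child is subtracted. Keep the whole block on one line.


difference() { translate([267, 248, 0]) cube([2605, 185, 2512]); translate([1085, 248, 739]) cube([1258, 185, 1440]); }


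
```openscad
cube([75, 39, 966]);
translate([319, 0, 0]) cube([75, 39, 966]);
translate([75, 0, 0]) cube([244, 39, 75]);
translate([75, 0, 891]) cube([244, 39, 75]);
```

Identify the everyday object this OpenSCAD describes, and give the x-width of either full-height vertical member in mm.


A picture frame. The border width is 75 mm.

Four thin pieces enclosing a rectangular opening — a picture frame. The two full-height stiles are 966 mm tall; the top rail sits at z = 891 and is 75 mm tall, so the border above the opening is 966 − 891 = 75 mm, matching the stile x-width.


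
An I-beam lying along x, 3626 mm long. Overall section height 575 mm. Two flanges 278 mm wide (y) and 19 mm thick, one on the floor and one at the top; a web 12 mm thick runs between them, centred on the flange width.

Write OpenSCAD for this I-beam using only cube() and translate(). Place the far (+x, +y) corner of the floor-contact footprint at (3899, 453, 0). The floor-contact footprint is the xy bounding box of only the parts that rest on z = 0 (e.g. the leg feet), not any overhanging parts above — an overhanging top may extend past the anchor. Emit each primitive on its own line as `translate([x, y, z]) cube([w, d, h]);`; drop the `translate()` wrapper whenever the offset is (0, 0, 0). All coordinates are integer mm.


translate([273, 175, 0]) cube([3626, 278, 19]);
translate([273, 308, 19]) cube([3626, 12, 537]);
translate([273, 175, 556]) cube([3626, 278, 19]);


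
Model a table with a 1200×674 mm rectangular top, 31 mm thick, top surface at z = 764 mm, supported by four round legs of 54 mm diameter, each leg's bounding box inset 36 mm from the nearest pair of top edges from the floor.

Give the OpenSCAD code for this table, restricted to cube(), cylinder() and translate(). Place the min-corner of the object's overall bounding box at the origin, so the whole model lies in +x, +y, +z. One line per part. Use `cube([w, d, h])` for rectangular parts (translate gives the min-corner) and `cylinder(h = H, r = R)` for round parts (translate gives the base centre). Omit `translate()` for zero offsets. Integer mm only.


translate([0, 0, 733]) cube([1200, 674, 31]);
translate([63, 63, 0]) cylinder(h = 733, r = 27);
translate([1137, 63, 0]) cylinder(h = 733, r = 27);
translate([63, 611, 0]) cylinder(h = 733, r = 27);
translate([1137, 611, 0]) cylinder(h = 733, r = 27);


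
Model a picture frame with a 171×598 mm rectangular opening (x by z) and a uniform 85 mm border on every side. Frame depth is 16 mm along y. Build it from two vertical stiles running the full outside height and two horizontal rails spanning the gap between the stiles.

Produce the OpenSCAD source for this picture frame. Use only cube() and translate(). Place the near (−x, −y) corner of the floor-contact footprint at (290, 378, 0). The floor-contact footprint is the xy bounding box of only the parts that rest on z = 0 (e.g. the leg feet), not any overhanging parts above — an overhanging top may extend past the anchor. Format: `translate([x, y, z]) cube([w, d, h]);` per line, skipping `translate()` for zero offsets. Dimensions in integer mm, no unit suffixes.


translate([290, 378, 0]) cube([85, 16, 768]);
translate([546, 378, 0]) cube([85, 16, 768]);
translate([375, 378, 0]) cube([171, 16, 85]);
translate([375, 378, 683]) cube([171, 16, 85]);
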